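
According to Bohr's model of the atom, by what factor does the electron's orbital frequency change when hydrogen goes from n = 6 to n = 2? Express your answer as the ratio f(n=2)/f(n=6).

27

f ∝ Z^2 · n^-3; with Z fixed, f ∝ n^-3.
f(n=2)/f(n=6) = (2/6)^-3 = 27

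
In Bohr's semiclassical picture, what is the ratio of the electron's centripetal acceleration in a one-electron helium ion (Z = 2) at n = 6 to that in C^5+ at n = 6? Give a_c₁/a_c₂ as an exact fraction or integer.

a_c ∝ Z^3 · n^-4
a_c₁/a_c₂ = (2/6)^3 · (6/6)^-4 = 1/27

1/27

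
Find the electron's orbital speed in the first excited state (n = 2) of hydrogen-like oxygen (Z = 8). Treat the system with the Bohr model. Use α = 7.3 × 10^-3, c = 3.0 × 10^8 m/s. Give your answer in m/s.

v_n = Zαc/n = 8 × 0.0073 × 3.0 × 10^8 / 2
    = 8.8 × 10^6 m/s

8.8 × 10^6 m/s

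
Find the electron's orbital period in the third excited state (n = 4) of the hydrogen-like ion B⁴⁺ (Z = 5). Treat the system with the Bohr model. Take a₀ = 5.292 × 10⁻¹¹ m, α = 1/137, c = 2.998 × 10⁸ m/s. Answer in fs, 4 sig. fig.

r = n²a₀/Z = 4²·5.292 × 10⁻¹¹/5 = 1.693 × 10⁻¹⁰ m
v = Zαc/n = 5·0.007299·2.998 × 10⁸/4 = 2.735 × 10⁶ m/s
T = 2πr/v = 3.890 × 10⁻¹⁶ s = 0.3890 fs

0.3890 fs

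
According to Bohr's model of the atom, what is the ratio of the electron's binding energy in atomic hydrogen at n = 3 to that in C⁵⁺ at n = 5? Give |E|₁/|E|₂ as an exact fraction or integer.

|E| ∝ Z^2 · n^-2
|E|₁/|E|₂ = (1/6)^2 · (3/5)^-2 = 25/324

25/324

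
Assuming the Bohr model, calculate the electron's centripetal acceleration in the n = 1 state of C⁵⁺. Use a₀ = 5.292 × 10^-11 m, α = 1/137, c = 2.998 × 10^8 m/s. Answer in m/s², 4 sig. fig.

1.955 × 10^25 m/s²

r = n²a₀/Z = 8.820 × 10^-12 m, v = Zαc/n = 1.313 × 10^7 m/s
a = v²/r = (1.313 × 10^7)² / 8.820 × 10^-12 = 1.955 × 10^25 m/s²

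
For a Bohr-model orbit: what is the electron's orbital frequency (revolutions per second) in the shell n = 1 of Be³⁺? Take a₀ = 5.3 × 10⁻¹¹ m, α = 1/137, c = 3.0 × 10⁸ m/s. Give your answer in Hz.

r = n²a₀/Z = 1.3 × 10⁻¹¹ m, v = Zαc/n = 8.8 × 10⁶ m/s
f = v/(2πr) = 1.1 × 10¹⁷ Hz

1.1 × 10¹⁷ Hz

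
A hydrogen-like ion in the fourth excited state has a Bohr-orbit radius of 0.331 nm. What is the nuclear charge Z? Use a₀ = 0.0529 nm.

4

r_n = n²a₀/Z ⇒ Z = n²a₀/r = 5² × 0.0529 / 0.331 ≈ 4.00
Z = 4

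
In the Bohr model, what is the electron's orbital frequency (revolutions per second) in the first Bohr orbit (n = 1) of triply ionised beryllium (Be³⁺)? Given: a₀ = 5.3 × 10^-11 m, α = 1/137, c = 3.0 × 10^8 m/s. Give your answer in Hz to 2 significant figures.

1.1 × 10^17 Hz

r = n²a₀/Z = 1.3 × 10^-11 m, v = Zαc/n = 8.8 × 10^6 m/s
f = v/(2πr) = 1.1 × 10^17 Hz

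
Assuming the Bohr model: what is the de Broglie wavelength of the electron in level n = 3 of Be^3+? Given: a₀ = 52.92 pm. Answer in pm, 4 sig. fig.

The Bohr quantisation condition is nλ = 2πr_n.
r_n = n²a₀/Z = 119.1 pm
λ = 2πr_n/n = 2π·119.1/3 = 249.4 pm

249.4 pm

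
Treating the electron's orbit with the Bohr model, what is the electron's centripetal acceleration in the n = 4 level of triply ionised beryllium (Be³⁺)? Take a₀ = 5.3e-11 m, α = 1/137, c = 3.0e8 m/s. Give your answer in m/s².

r = n²a₀/Z = 2.1e-10 m, v = Zαc/n = 2.2e6 m/s
a = v²/r = (2.2e6)² / 2.1e-10 = 2.3e22 m/s²

2.3e22 m/s²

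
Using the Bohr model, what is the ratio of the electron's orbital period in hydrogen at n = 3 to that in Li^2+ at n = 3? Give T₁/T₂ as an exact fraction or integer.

9

T ∝ Z^-2 · n^3
T₁/T₂ = (1/3)^-2 · (3/3)^3 = 9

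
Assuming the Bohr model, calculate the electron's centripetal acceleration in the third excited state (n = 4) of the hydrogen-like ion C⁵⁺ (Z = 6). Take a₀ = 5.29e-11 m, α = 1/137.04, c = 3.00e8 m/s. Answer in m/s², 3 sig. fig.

7.64e22 m/s²

r = n²a₀/Z = 1.41e-10 m, v = Zαc/n = 3.28e6 m/s
a = v²/r = (3.28e6)² / 1.41e-10 = 7.64e22 m/s²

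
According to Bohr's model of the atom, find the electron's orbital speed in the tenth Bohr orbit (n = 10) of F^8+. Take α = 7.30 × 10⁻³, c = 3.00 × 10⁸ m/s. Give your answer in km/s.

v_n = Zαc/n = 9 × 0.00730 × 3.00 × 10⁸ / 10
    = 1970 km/s

1970 km/s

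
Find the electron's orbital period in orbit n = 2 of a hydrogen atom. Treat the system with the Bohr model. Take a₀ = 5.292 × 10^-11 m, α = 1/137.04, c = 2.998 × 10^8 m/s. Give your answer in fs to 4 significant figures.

r = n²a₀/Z = 2²·5.292 × 10^-11/1 = 2.117 × 10^-10 m
v = Zαc/n = 1·0.007297·2.998 × 10^8/2 = 1.094 × 10^6 m/s
T = 2πr/v = 1.216 × 10^-15 s = 1.216 fs

1.216 fs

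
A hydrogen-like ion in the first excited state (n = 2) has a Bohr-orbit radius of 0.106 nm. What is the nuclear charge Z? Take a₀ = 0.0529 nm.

2

r_n = n²a₀/Z ⇒ Z = n²a₀/r = 2² × 0.0529 / 0.106 ≈ 2.00
Z = 2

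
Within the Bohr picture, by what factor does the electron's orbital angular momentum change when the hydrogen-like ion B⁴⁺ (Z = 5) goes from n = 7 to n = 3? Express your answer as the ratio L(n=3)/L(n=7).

L = nℏ depends only on n, so L ∝ n.
L(n=3)/L(n=7) = (3/7)^1 = 3/7

3/7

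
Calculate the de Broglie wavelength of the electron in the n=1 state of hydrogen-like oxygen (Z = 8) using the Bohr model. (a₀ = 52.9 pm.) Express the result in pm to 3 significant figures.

41.5 pm

The Bohr quantisation condition is nλ = 2πr_n.
r_n = n²a₀/Z = 6.61 pm
λ = 2πr_n/n = 2π·6.61/1 = 41.5 pm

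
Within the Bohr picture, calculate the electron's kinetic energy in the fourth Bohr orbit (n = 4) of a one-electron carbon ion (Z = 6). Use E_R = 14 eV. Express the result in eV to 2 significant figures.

32 eV

For a Coulomb orbit the virial theorem gives K = −E_n.
E_n = −E_R·Z²/n², so K = E_R·Z²/n² = 14 × 6²/4² = 32 eV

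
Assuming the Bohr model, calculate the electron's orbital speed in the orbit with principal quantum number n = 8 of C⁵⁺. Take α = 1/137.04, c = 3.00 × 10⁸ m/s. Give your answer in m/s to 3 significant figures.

1.64 × 10⁶ m/s

v_n = Zαc/n = 6 × 0.00730 × 3.00 × 10⁸ / 8
    = 1.64 × 10⁶ m/s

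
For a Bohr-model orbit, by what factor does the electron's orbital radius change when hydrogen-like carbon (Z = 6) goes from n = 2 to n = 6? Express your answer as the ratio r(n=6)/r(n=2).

9

r ∝ Z^-1 · n^2; with Z fixed, r ∝ n^2.
r(n=6)/r(n=2) = (6/2)^2 = 9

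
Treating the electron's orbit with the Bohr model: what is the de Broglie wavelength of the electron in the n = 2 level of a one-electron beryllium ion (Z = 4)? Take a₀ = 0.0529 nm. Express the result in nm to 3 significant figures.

0.166 nm

The Bohr quantisation condition is nλ = 2πr_n.
r_n = n²a₀/Z = 0.0529 nm
λ = 2πr_n/n = 2π·0.0529/2 = 0.166 nm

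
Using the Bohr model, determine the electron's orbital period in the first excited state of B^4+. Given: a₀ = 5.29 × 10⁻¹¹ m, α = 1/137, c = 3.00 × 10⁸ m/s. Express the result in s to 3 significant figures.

4.86 × 10⁻¹⁷ s

r = n²a₀/Z = 2²·5.29 × 10⁻¹¹/5 = 4.23 × 10⁻¹¹ m
v = Zαc/n = 5·0.00730·3.00 × 10⁸/2 = 5.47 × 10⁶ m/s
T = 2πr/v = 4.86 × 10⁻¹⁷ s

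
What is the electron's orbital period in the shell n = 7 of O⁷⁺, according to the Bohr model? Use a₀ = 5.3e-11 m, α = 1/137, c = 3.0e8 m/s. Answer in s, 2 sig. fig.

8.2e-16 s

r = n²a₀/Z = 7²·5.3e-11/8 = 3.2e-10 m
v = Zαc/n = 8·0.0073·3.0e8/7 = 2.5e6 m/s
T = 2πr/v = 8.2e-16 s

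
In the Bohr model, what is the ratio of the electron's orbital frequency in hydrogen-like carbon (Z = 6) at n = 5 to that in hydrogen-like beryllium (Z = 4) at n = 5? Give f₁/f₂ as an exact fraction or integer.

9/4

f ∝ Z^2 · n^-3
f₁/f₂ = (6/4)^2 · (5/5)^-3 = 9/4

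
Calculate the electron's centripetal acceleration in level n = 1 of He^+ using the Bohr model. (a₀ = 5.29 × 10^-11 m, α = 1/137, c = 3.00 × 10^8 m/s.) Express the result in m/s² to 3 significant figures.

7.25 × 10^23 m/s²

r = n²a₀/Z = 2.65 × 10^-11 m, v = Zαc/n = 4.38 × 10^6 m/s
a = v²/r = (4.38 × 10^6)² / 2.65 × 10^-11 = 7.25 × 10^23 m/s²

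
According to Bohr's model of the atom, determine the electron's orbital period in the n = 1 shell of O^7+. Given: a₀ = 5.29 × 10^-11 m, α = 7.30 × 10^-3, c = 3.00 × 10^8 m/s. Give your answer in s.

r = n²a₀/Z = 1²·5.29 × 10^-11/8 = 6.61 × 10^-12 m
v = Zαc/n = 8·0.00730·3.00 × 10^8/1 = 1.75 × 10^7 m/s
T = 2πr/v = 2.37 × 10^-18 s

2.37 × 10^-18 s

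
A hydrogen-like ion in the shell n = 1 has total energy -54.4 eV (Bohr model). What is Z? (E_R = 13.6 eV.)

E_n = −E_R Z²/n² ⇒ Z² = −E_n n²/E_R = 54.4 × 1² / 13.6 ≈ 4.00
Z = 2

2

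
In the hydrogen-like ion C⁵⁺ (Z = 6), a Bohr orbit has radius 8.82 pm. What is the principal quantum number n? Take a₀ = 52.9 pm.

r_n = n²a₀/Z ⇒ n² = rZ/a₀ = 8.82 × 6 / 52.9 ≈ 1.00
n = 1

1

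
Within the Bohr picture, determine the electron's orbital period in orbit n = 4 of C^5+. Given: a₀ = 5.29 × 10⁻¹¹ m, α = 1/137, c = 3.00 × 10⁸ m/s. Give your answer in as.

270 as

r = n²a₀/Z = 4²·5.29 × 10⁻¹¹/6 = 1.41 × 10⁻¹⁰ m
v = Zαc/n = 6·0.00730·3.00 × 10⁸/4 = 3.28 × 10⁶ m/s
T = 2πr/v = 2.70 × 10⁻¹⁶ s = 270 as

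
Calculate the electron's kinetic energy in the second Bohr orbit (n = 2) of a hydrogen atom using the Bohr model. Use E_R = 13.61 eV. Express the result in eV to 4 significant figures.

3.402 eV

For a Coulomb orbit the virial theorem gives K = −E_n.
E_n = −E_R·Z²/n², so K = E_R·Z²/n² = 13.61 × 1²/2² = 3.402 eV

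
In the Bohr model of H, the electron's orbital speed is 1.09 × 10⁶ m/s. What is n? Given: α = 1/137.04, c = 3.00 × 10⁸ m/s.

2

v_n = Zαc/n ⇒ n = Zαc/v = 1 × 0.00730 × 3.00 × 10⁸ / 1.09 × 10⁶ ≈ 2.01
n = 2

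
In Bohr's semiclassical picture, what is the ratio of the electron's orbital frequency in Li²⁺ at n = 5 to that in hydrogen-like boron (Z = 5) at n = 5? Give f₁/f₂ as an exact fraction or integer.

9/25

f ∝ Z^2 · n^-3
f₁/f₂ = (3/5)^2 · (5/5)^-3 = 9/25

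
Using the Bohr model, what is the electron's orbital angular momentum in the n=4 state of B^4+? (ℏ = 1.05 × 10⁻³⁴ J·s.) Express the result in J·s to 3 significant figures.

L_n = nℏ = 4 × 1.05 × 10⁻³⁴ = 4.20 × 10⁻³⁴ J·s

4.20 × 10⁻³⁴ J·s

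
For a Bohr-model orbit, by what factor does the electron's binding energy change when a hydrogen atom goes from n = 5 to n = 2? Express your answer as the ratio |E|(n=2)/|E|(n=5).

25/4

|E| ∝ Z^2 · n^-2; with Z fixed, |E| ∝ n^-2.
|E|(n=2)/|E|(n=5) = (2/5)^-2 = 25/4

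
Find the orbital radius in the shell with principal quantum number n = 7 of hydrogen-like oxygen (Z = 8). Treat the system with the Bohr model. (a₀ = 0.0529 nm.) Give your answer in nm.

0.324 nm

r_n = n²a₀/Z = 7² × 0.0529 / 8
    = 49 × 0.0529 / 8 = 0.324 nm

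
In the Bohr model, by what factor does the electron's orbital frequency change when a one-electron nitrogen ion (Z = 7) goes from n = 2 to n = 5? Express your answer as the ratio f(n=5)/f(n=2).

f ∝ Z^2 · n^-3; with Z fixed, f ∝ n^-3.
f(n=5)/f(n=2) = (5/2)^-3 = 8/125

8/125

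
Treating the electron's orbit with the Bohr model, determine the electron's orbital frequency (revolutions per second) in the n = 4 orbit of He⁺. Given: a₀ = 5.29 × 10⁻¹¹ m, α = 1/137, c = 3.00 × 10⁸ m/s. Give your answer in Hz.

4.12 × 10¹⁴ Hz

r = n²a₀/Z = 4.23 × 10⁻¹⁰ m, v = Zαc/n = 1.09 × 10⁶ m/s
f = v/(2πr) = 4.12 × 10¹⁴ Hz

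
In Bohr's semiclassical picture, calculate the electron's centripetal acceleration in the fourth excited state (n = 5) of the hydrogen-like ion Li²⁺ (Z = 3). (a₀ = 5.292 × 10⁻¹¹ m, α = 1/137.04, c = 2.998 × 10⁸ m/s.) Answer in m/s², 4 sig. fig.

3.907 × 10²¹ m/s²

r = n²a₀/Z = 4.410 × 10⁻¹⁰ m, v = Zαc/n = 1.313 × 10⁶ m/s
a = v²/r = (1.313 × 10⁶)² / 4.410 × 10⁻¹⁰ = 3.907 × 10²¹ m/s²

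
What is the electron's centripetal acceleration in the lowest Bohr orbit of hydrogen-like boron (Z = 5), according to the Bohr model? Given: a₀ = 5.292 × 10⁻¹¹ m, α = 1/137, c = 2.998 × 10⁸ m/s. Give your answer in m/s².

r = n²a₀/Z = 1.058 × 10⁻¹¹ m, v = Zαc/n = 1.094 × 10⁷ m/s
a = v²/r = (1.094 × 10⁷)² / 1.058 × 10⁻¹¹ = 1.131 × 10²⁵ m/s²

1.131 × 10²⁵ m/s²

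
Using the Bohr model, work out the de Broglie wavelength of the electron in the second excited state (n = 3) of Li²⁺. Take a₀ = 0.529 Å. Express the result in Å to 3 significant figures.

3.32 Å

The Bohr quantisation condition is nλ = 2πr_n.
r_n = n²a₀/Z = 1.59 Å
λ = 2πr_n/n = 2π·1.59/3 = 3.32 Å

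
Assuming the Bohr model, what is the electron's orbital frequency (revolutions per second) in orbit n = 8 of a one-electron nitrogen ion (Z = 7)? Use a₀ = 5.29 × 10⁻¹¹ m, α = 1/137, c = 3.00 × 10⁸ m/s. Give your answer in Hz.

6.31 × 10¹⁴ Hz

r = n²a₀/Z = 4.84 × 10⁻¹⁰ m, v = Zαc/n = 1.92 × 10⁶ m/s
f = v/(2πr) = 6.31 × 10¹⁴ Hz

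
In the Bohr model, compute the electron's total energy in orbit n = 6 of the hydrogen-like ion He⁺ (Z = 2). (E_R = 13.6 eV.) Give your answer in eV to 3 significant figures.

-1.51 eV

E_n = −E_R·Z²/n² = −13.6 × 2²/6² = -1.51 eV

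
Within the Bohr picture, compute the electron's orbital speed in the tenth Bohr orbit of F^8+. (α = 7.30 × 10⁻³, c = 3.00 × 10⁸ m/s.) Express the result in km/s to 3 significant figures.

v_n = Zαc/n = 9 × 0.00730 × 3.00 × 10⁸ / 10
    = 1970 km/s

1970 km/s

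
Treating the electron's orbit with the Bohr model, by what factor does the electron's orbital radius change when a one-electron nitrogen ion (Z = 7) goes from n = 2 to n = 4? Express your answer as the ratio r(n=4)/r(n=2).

4

r ∝ Z^-1 · n^2; with Z fixed, r ∝ n^2.
r(n=4)/r(n=2) = (4/2)^2 = 4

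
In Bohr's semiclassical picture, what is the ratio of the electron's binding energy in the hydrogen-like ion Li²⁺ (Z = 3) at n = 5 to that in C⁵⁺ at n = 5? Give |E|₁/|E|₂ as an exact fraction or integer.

|E| ∝ Z^2 · n^-2
|E|₁/|E|₂ = (3/6)^2 · (5/5)^-2 = 1/4

1/4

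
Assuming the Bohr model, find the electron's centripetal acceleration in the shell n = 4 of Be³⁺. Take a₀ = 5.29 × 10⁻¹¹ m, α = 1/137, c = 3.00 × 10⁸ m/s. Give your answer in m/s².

2.27 × 10²² m/s²

r = n²a₀/Z = 2.12 × 10⁻¹⁰ m, v = Zαc/n = 2.19 × 10⁶ m/s
a = v²/r = (2.19 × 10⁶)² / 2.12 × 10⁻¹⁰ = 2.27 × 10²² m/s²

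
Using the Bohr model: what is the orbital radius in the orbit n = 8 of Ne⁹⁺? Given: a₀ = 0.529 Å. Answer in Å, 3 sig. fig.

r_n = n²a₀/Z = 8² × 0.529 / 10
    = 64 × 0.529 / 10 = 3.39 Å

3.39 Å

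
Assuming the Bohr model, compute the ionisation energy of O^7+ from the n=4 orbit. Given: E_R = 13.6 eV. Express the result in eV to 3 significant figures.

54.4 eV

E_n = −E_R·Z²/n² = −13.6 × 8²/4² eV = -54.4 eV
Ionisation energy = −E_n = 54.4 eV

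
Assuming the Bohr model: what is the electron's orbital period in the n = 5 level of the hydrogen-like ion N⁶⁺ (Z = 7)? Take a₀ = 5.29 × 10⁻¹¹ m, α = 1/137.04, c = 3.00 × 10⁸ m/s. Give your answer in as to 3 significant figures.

387 as

r = n²a₀/Z = 5²·5.29 × 10⁻¹¹/7 = 1.89 × 10⁻¹⁰ m
v = Zαc/n = 7·0.00730·3.00 × 10⁸/5 = 3.06 × 10⁶ m/s
T = 2πr/v = 3.87 × 10⁻¹⁶ s = 387 as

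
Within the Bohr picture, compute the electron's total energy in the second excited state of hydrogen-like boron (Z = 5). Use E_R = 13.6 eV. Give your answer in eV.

-37.8 eV

E_n = −E_R·Z²/n² = −13.6 × 5²/3² = -37.8 eV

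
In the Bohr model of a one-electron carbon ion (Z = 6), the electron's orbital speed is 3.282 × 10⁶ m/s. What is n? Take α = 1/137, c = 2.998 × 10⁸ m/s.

4

v_n = Zαc/n ⇒ n = Zαc/v = 6 × 0.007299 × 2.998 × 10⁸ / 3.282 × 10⁶ ≈ 4.00
n = 4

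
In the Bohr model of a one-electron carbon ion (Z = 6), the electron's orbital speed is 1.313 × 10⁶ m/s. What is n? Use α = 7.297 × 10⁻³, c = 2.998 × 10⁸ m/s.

10

v_n = Zαc/n ⇒ n = Zαc/v = 6 × 0.007297 × 2.998 × 10⁸ / 1.313 × 10⁶ ≈ 10.00
n = 10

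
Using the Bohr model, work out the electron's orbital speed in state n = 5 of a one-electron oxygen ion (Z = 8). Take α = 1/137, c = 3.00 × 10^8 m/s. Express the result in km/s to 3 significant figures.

3500 km/s

v_n = Zαc/n = 8 × 0.00730 × 3.00 × 10^8 / 5
    = 3500 km/s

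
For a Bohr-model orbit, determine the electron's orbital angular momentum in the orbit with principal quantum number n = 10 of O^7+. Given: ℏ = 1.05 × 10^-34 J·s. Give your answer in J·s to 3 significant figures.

1.05 × 10^-33 J·s

L_n = nℏ = 10 × 1.05 × 10^-34 = 1.05 × 10^-33 J·s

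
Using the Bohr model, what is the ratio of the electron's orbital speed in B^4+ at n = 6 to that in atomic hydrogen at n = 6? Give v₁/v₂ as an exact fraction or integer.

v ∝ Z^1 · n^-1
v₁/v₂ = (5/1)^1 · (6/6)^-1 = 5

5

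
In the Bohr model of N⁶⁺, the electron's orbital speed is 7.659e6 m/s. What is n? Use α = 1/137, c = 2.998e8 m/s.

v_n = Zαc/n ⇒ n = Zαc/v = 7 × 0.007299 × 2.998e8 / 7.659e6 ≈ 2.00
n = 2

2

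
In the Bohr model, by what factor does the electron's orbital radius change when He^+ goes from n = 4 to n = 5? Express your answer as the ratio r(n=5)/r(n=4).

r ∝ Z^-1 · n^2; with Z fixed, r ∝ n^2.
r(n=5)/r(n=4) = (5/4)^2 = 25/16

25/16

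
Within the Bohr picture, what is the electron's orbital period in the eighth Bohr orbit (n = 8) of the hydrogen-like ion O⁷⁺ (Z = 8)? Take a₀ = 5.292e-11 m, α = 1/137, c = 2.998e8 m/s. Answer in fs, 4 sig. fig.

1.216 fs

r = n²a₀/Z = 8²·5.292e-11/8 = 4.234e-10 m
v = Zαc/n = 8·0.007299·2.998e8/8 = 2.188e6 m/s
T = 2πr/v = 1.216e-15 s = 1.216 fs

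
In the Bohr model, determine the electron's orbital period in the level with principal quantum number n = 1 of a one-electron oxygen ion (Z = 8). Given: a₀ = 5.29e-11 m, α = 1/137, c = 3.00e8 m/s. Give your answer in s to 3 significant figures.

r = n²a₀/Z = 1²·5.29e-11/8 = 6.61e-12 m
v = Zαc/n = 8·0.00730·3.00e8/1 = 1.75e7 m/s
T = 2πr/v = 2.37e-18 s

2.37e-18 s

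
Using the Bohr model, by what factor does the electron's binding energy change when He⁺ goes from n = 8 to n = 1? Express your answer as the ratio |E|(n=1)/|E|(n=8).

|E| ∝ Z^2 · n^-2; with Z fixed, |E| ∝ n^-2.
|E|(n=1)/|E|(n=8) = (1/8)^-2 = 64

64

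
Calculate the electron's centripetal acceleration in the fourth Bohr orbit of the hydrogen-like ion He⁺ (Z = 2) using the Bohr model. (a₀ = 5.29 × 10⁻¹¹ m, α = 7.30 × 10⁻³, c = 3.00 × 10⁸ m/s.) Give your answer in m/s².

r = n²a₀/Z = 4.23 × 10⁻¹⁰ m, v = Zαc/n = 1.09 × 10⁶ m/s
a = v²/r = (1.09 × 10⁶)² / 4.23 × 10⁻¹⁰ = 2.83 × 10²¹ m/s²

2.83 × 10²¹ m/s²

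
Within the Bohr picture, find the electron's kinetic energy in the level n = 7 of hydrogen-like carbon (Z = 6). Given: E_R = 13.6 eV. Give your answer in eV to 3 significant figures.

9.99 eV

For a Coulomb orbit the virial theorem gives K = −E_n.
E_n = −E_R·Z²/n², so K = E_R·Z²/n² = 13.6 × 6²/7² = 9.99 eV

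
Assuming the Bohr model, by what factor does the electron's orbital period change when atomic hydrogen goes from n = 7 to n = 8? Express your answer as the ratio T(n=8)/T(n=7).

512/343

T ∝ Z^-2 · n^3; with Z fixed, T ∝ n^3.
T(n=8)/T(n=7) = (8/7)^3 = 512/343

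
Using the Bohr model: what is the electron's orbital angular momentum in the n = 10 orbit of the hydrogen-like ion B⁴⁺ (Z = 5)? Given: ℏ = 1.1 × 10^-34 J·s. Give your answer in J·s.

L_n = nℏ = 10 × 1.1 × 10^-34 = 1.1 × 10^-33 J·s

1.1 × 10^-33 J·s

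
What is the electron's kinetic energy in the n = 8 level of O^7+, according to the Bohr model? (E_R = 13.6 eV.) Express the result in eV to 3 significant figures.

13.6 eV

For a Coulomb orbit the virial theorem gives K = −E_n.
E_n = −E_R·Z²/n², so K = E_R·Z²/n² = 13.6 × 8²/8² = 13.6 eV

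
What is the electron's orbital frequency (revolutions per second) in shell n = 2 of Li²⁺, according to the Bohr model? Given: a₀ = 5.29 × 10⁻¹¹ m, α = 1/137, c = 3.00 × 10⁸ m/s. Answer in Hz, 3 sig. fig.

7.41 × 10¹⁵ Hz

r = n²a₀/Z = 7.05 × 10⁻¹¹ m, v = Zαc/n = 3.28 × 10⁶ m/s
f = v/(2πr) = 7.41 × 10¹⁵ Hz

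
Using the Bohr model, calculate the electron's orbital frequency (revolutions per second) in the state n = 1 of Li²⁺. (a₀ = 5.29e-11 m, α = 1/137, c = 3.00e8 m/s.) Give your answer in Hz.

5.93e16 Hz

r = n²a₀/Z = 1.76e-11 m, v = Zαc/n = 6.57e6 m/s
f = v/(2πr) = 5.93e16 Hz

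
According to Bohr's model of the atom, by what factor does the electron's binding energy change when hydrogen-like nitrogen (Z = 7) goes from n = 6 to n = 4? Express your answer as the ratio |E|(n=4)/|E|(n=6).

9/4

|E| ∝ Z^2 · n^-2; with Z fixed, |E| ∝ n^-2.
|E|(n=4)/|E|(n=6) = (4/6)^-2 = 9/4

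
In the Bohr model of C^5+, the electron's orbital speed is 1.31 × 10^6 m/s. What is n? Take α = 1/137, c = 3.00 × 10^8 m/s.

10

v_n = Zαc/n ⇒ n = Zαc/v = 6 × 0.00730 × 3.00 × 10^8 / 1.31 × 10^6 ≈ 10.03
n = 10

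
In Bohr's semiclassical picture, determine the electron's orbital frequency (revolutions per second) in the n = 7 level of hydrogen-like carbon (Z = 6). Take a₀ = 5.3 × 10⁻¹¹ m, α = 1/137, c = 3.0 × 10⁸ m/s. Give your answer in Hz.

r = n²a₀/Z = 4.3 × 10⁻¹⁰ m, v = Zαc/n = 1.9 × 10⁶ m/s
f = v/(2πr) = 6.9 × 10¹⁴ Hz

6.9 × 10¹⁴ Hz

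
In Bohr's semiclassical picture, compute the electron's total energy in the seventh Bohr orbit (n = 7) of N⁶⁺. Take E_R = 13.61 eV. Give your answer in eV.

-13.61 eV

E_n = −E_R·Z²/n² = −13.61 × 7²/7² = -13.61 eV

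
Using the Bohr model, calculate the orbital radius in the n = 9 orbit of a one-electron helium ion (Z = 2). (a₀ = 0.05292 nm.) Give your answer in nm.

r_n = n²a₀/Z = 9² × 0.05292 / 2
    = 81 × 0.05292 / 2 = 2.143 nm

2.143 nm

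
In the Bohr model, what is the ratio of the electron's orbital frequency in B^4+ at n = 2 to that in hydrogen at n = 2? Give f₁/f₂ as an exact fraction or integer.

25

f ∝ Z^2 · n^-3
f₁/f₂ = (5/1)^2 · (2/2)^-3 = 25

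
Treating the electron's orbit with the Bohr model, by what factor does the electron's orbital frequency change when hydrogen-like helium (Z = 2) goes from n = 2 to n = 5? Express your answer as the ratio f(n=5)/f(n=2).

f ∝ Z^2 · n^-3; with Z fixed, f ∝ n^-3.
f(n=5)/f(n=2) = (5/2)^-3 = 8/125

8/125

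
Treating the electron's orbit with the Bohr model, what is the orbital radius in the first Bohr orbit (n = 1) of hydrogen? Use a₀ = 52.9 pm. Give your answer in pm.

r_n = n²a₀/Z = 1² × 52.9 / 1
    = 1 × 52.9 / 1 = 52.9 pm

52.9 pm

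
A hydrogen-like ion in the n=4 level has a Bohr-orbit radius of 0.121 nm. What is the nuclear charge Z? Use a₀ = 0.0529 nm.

7

r_n = n²a₀/Z ⇒ Z = n²a₀/r = 4² × 0.0529 / 0.121 ≈ 7.00
Z = 7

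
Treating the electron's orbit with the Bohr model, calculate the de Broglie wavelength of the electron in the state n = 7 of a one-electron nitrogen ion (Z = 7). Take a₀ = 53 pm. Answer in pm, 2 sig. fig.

The Bohr quantisation condition is nλ = 2πr_n.
r_n = n²a₀/Z = 370 pm
λ = 2πr_n/n = 2π·370/7 = 330 pm

330 pm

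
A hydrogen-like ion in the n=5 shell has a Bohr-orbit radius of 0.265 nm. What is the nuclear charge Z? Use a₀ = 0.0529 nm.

5

r_n = n²a₀/Z ⇒ Z = n²a₀/r = 5² × 0.0529 / 0.265 ≈ 4.99
Z = 5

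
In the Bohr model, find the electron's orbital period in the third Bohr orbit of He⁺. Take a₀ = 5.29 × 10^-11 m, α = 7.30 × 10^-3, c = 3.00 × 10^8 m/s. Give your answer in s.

1.02 × 10^-15 s

r = n²a₀/Z = 3²·5.29 × 10^-11/2 = 2.38 × 10^-10 m
v = Zαc/n = 2·0.00730·3.00 × 10^8/3 = 1.46 × 10^6 m/s
T = 2πr/v = 1.02 × 10^-15 s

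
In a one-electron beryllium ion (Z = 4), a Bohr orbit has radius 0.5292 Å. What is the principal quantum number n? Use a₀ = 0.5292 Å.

2

r_n = n²a₀/Z ⇒ n² = rZ/a₀ = 0.5292 × 4 / 0.5292 ≈ 4.00
n = 2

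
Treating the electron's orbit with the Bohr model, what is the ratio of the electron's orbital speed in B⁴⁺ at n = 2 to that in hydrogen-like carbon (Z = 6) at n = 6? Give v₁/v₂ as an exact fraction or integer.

v ∝ Z^1 · n^-1
v₁/v₂ = (5/6)^1 · (2/6)^-1 = 5/2

5/2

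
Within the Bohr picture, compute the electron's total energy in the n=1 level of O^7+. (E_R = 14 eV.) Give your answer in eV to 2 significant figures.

E_n = −E_R·Z²/n² = −14 × 8²/1² = -900 eV

-900 eV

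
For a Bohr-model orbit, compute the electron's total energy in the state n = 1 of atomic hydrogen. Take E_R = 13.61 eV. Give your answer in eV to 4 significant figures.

-13.61 eV

E_n = −E_R·Z²/n² = −13.61 × 1²/1² = -13.61 eV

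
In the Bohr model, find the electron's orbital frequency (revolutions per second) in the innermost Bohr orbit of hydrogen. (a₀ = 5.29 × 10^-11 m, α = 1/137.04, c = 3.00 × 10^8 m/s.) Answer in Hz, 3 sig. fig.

r = n²a₀/Z = 5.29 × 10^-11 m, v = Zαc/n = 2.19 × 10^6 m/s
f = v/(2πr) = 6.59 × 10^15 Hz

6.59 × 10^15 Hz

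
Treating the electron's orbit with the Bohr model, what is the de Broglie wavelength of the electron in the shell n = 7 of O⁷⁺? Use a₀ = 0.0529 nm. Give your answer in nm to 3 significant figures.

The Bohr quantisation condition is nλ = 2πr_n.
r_n = n²a₀/Z = 0.324 nm
λ = 2πr_n/n = 2π·0.324/7 = 0.291 nm

0.291 nm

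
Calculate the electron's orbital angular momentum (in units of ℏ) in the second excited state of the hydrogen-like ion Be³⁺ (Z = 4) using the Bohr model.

3

L_n = nℏ, so L/ℏ = n = 3.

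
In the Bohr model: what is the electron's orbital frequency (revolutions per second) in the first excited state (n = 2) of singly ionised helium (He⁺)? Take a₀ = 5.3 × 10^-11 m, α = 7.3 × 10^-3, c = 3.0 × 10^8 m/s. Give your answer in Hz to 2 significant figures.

r = n²a₀/Z = 1.1 × 10^-10 m, v = Zαc/n = 2.2 × 10^6 m/s
f = v/(2πr) = 3.3 × 10^15 Hz

3.3 × 10^15 Hz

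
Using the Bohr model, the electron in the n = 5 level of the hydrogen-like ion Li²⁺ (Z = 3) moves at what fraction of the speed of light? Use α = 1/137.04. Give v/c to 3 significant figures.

0.00438

v_n = Zαc/n, so v/c = Zα/n = 3 × 0.00730 / 5 = 0.00438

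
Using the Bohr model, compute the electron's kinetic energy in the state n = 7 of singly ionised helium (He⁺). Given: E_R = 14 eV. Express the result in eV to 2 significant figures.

1.1 eV

For a Coulomb orbit the virial theorem gives K = −E_n.
E_n = −E_R·Z²/n², so K = E_R·Z²/n² = 14 × 2²/7² = 1.1 eV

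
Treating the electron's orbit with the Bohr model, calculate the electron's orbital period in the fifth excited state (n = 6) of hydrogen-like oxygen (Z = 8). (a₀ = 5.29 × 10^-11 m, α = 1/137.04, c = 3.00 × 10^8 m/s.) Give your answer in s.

5.12 × 10^-16 s

r = n²a₀/Z = 6²·5.29 × 10^-11/8 = 2.38 × 10^-10 m
v = Zαc/n = 8·0.00730·3.00 × 10^8/6 = 2.92 × 10^6 m/s
T = 2πr/v = 5.12 × 10^-16 s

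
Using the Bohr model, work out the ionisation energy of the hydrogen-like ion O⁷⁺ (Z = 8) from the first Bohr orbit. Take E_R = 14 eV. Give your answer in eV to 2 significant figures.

E_n = −E_R·Z²/n² = −14 × 8²/1² eV = -900 eV
Ionisation energy = −E_n = 900 eV

900 eV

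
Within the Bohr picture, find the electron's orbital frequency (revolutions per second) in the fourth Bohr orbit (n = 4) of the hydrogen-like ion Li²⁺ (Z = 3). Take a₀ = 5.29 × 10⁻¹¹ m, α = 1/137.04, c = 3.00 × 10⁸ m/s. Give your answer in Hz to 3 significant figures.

r = n²a₀/Z = 2.82 × 10⁻¹⁰ m, v = Zαc/n = 1.64 × 10⁶ m/s
f = v/(2πr) = 9.26 × 10¹⁴ Hz

9.26 × 10¹⁴ Hz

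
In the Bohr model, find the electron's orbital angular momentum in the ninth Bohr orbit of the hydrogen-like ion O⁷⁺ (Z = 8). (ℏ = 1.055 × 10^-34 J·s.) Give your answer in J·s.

9.495 × 10^-34 J·s

L_n = nℏ = 9 × 1.055 × 10^-34 = 9.495 × 10^-34 J·s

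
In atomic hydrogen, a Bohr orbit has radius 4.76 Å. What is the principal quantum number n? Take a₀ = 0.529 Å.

3

r_n = n²a₀/Z ⇒ n² = rZ/a₀ = 4.76 × 1 / 0.529 ≈ 9.00
n = 3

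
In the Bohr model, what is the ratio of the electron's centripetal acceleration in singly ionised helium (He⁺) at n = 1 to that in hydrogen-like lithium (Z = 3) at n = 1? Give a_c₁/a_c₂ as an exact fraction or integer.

8/27

a_c ∝ Z^3 · n^-4
a_c₁/a_c₂ = (2/3)^3 · (1/1)^-4 = 8/27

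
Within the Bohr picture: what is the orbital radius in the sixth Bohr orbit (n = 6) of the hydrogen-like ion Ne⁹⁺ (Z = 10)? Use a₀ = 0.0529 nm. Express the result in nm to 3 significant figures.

r_n = n²a₀/Z = 6² × 0.0529 / 10
    = 36 × 0.0529 / 10 = 0.190 nm

0.190 nm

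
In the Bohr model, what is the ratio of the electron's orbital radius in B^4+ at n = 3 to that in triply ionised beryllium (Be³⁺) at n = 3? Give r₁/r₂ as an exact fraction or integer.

4/5

r ∝ Z^-1 · n^2
r₁/r₂ = (5/4)^-1 · (3/3)^2 = 4/5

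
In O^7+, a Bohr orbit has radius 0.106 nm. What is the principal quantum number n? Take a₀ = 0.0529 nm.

r_n = n²a₀/Z ⇒ n² = rZ/a₀ = 0.106 × 8 / 0.0529 ≈ 16.03
n = 4

4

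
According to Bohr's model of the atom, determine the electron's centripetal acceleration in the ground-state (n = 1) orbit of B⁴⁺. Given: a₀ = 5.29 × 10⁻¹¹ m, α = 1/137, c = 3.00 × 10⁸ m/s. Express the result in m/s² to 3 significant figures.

r = n²a₀/Z = 1.06 × 10⁻¹¹ m, v = Zαc/n = 1.09 × 10⁷ m/s
a = v²/r = (1.09 × 10⁷)² / 1.06 × 10⁻¹¹ = 1.13 × 10²⁵ m/s²

1.13 × 10²⁵ m/s²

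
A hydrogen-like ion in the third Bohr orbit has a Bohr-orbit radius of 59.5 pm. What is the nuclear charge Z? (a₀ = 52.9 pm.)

r_n = n²a₀/Z ⇒ Z = n²a₀/r = 3² × 52.9 / 59.5 ≈ 8.00
Z = 8

8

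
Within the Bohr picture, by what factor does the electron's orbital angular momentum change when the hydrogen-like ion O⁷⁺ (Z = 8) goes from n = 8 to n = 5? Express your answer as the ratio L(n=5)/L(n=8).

L = nℏ depends only on n, so L ∝ n.
L(n=5)/L(n=8) = (5/8)^1 = 5/8

5/8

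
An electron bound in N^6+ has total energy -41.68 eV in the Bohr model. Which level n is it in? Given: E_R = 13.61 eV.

E_n = −E_R Z²/n² ⇒ n² = E_R Z²/(−E_n) = 13.61 × 7² / 41.68 ≈ 16.00
n = 4

4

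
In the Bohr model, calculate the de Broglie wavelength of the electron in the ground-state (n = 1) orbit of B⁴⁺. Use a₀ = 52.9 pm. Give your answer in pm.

66.5 pm

The Bohr quantisation condition is nλ = 2πr_n.
r_n = n²a₀/Z = 10.6 pm
λ = 2πr_n/n = 2π·10.6/1 = 66.5 pm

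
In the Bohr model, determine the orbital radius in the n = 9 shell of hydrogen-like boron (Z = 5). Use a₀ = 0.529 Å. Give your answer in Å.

8.57 Å

r_n = n²a₀/Z = 9² × 0.529 / 5
    = 81 × 0.529 / 5 = 8.57 Å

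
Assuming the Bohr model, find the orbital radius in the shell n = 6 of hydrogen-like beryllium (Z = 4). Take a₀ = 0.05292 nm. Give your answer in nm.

r_n = n²a₀/Z = 6² × 0.05292 / 4
    = 36 × 0.05292 / 4 = 0.4763 nm

0.4763 nm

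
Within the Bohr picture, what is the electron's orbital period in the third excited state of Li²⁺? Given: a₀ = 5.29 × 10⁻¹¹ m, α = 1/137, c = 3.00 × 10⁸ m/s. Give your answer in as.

1080 as

r = n²a₀/Z = 4²·5.29 × 10⁻¹¹/3 = 2.82 × 10⁻¹⁰ m
v = Zαc/n = 3·0.00730·3.00 × 10⁸/4 = 1.64 × 10⁶ m/s
T = 2πr/v = 1.08 × 10⁻¹⁵ s = 1080 as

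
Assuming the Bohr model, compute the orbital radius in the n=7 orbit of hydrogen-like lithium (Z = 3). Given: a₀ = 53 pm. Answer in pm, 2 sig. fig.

870 pm

r_n = n²a₀/Z = 7² × 53 / 3
    = 49 × 53 / 3 = 870 pm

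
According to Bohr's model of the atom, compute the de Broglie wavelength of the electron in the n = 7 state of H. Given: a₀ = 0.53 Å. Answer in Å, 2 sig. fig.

The Bohr quantisation condition is nλ = 2πr_n.
r_n = n²a₀/Z = 26 Å
λ = 2πr_n/n = 2π·26/7 = 23 Å

23 Å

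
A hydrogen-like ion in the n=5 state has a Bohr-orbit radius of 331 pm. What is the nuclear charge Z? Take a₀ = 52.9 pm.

r_n = n²a₀/Z ⇒ Z = n²a₀/r = 5² × 52.9 / 331 ≈ 4.00
Z = 4

4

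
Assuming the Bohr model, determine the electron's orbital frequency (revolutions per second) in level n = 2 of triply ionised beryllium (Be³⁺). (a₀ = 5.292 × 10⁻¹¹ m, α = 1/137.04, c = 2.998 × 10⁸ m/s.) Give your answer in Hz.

r = n²a₀/Z = 5.292 × 10⁻¹¹ m, v = Zαc/n = 4.375 × 10⁶ m/s
f = v/(2πr) = 1.316 × 10¹⁶ Hz

1.316 × 10¹⁶ Hz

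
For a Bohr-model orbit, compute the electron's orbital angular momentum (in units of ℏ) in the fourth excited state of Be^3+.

5

L_n = nℏ, so L/ℏ = n = 5.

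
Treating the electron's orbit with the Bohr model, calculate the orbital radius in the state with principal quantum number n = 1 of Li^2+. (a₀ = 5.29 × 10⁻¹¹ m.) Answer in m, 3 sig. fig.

1.76 × 10⁻¹¹ m

r_n = n²a₀/Z = 1² × 5.29 × 10⁻¹¹ / 3
    = 1 × 5.29 × 10⁻¹¹ / 3 = 1.76 × 10⁻¹¹ m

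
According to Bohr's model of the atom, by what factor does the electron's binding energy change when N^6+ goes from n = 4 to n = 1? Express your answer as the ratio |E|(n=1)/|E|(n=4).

16

|E| ∝ Z^2 · n^-2; with Z fixed, |E| ∝ n^-2.
|E|(n=1)/|E|(n=4) = (1/4)^-2 = 16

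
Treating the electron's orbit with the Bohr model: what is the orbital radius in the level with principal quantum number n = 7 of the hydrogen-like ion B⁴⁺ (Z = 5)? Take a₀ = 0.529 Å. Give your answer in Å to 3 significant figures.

5.18 Å

r_n = n²a₀/Z = 7² × 0.529 / 5
    = 49 × 0.529 / 5 = 5.18 Å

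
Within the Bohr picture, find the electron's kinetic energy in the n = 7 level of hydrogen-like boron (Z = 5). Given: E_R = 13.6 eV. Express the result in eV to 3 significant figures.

For a Coulomb orbit the virial theorem gives K = −E_n.
E_n = −E_R·Z²/n², so K = E_R·Z²/n² = 13.6 × 5²/7² = 6.94 eV

6.94 eV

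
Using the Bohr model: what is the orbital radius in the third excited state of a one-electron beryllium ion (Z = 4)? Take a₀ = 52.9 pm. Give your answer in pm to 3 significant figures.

r_n = n²a₀/Z = 4² × 52.9 / 4
    = 16 × 52.9 / 4 = 212 pm

212 pm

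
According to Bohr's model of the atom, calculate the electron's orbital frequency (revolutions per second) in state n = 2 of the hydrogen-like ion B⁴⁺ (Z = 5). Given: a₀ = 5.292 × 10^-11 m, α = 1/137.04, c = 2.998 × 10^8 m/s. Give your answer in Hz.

2.056 × 10^16 Hz

r = n²a₀/Z = 4.234 × 10^-11 m, v = Zαc/n = 5.469 × 10^6 m/s
f = v/(2πr) = 2.056 × 10^16 Hz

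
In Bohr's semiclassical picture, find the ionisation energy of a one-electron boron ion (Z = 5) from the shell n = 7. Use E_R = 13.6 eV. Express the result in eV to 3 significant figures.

E_n = −E_R·Z²/n² = −13.6 × 5²/7² eV = -6.94 eV
Ionisation energy = −E_n = 6.94 eV

6.94 eV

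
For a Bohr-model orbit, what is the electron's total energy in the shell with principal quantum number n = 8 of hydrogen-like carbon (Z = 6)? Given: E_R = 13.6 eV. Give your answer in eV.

-7.65 eV

E_n = −E_R·Z²/n² = −13.6 × 6²/8² = -7.65 eV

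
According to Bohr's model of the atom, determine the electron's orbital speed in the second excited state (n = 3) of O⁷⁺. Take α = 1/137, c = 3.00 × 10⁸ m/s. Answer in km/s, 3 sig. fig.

5840 km/s

v_n = Zαc/n = 8 × 0.00730 × 3.00 × 10⁸ / 3
    = 5840 km/s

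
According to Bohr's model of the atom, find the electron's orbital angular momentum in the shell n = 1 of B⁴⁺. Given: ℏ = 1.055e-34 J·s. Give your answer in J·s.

L_n = nℏ = 1 × 1.055e-34 = 1.055e-34 J·s

1.055e-34 J·s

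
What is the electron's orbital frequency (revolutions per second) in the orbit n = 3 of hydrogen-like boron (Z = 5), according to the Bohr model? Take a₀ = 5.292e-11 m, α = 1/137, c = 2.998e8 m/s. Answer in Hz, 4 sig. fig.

6.094e15 Hz

r = n²a₀/Z = 9.526e-11 m, v = Zαc/n = 3.647e6 m/s
f = v/(2πr) = 6.094e15 Hz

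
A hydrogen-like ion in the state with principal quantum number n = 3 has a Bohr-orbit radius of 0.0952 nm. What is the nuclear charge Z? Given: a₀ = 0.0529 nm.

r_n = n²a₀/Z ⇒ Z = n²a₀/r = 3² × 0.0529 / 0.0952 ≈ 5.00
Z = 5

5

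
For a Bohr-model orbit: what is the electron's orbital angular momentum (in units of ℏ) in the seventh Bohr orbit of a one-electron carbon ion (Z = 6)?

7

L_n = nℏ, so L/ℏ = n = 7.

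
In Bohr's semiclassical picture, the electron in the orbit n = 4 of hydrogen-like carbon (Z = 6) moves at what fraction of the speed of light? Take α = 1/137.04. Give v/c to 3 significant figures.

v_n = Zαc/n, so v/c = Zα/n = 6 × 0.00730 / 4 = 0.0109

0.0109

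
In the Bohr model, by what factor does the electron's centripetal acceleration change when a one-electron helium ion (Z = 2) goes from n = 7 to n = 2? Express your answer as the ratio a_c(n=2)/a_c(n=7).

2401/16

a_c ∝ Z^3 · n^-4; with Z fixed, a_c ∝ n^-4.
a_c(n=2)/a_c(n=7) = (2/7)^-4 = 2401/16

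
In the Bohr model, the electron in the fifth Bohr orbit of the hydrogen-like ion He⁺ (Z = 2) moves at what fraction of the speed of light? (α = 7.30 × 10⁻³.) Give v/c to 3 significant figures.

v_n = Zαc/n, so v/c = Zα/n = 2 × 0.00730 / 5 = 0.00292

0.00292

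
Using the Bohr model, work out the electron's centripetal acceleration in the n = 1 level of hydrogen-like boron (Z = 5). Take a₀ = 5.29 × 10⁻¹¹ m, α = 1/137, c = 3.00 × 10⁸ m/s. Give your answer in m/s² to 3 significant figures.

1.13 × 10²⁵ m/s²

r = n²a₀/Z = 1.06 × 10⁻¹¹ m, v = Zαc/n = 1.09 × 10⁷ m/s
a = v²/r = (1.09 × 10⁷)² / 1.06 × 10⁻¹¹ = 1.13 × 10²⁵ m/s²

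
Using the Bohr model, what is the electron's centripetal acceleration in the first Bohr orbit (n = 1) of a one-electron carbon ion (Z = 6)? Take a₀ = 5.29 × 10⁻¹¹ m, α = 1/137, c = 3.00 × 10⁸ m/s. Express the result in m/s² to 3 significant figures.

r = n²a₀/Z = 8.82 × 10⁻¹² m, v = Zαc/n = 1.31 × 10⁷ m/s
a = v²/r = (1.31 × 10⁷)² / 8.82 × 10⁻¹² = 1.96 × 10²⁵ m/s²

1.96 × 10²⁵ m/s²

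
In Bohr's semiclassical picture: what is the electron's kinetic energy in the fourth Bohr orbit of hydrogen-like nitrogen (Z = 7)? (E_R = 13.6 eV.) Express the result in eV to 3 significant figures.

41.6 eV

For a Coulomb orbit the virial theorem gives K = −E_n.
E_n = −E_R·Z²/n², so K = E_R·Z²/n² = 13.6 × 7²/4² = 41.6 eV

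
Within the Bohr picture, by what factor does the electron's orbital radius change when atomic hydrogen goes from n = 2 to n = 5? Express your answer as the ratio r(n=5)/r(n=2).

r ∝ Z^-1 · n^2; with Z fixed, r ∝ n^2.
r(n=5)/r(n=2) = (5/2)^2 = 25/4

25/4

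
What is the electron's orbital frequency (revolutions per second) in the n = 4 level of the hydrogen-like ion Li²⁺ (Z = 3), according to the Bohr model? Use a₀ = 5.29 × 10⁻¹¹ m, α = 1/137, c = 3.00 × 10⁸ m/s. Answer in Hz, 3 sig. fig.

9.26 × 10¹⁴ Hz

r = n²a₀/Z = 2.82 × 10⁻¹⁰ m, v = Zαc/n = 1.64 × 10⁶ m/s
f = v/(2πr) = 9.26 × 10¹⁴ Hz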